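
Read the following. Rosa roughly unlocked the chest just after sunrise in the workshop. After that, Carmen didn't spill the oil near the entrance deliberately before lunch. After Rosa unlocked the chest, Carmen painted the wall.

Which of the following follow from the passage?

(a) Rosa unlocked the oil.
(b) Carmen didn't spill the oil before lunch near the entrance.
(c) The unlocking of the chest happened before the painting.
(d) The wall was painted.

(a) Not entailed — Rosa unlocked the chest, not the oil; the oil belongs to the spilling event.
(b) Not entailed — dropping 'deliberately' under negation is not valid — the original leaves open that Carmen spilled the oil some other way.
(c) Entailed — the narrative places the unlocking before the painting.
(d) Entailed — the original entails any weakening of itself; this just generalizes the agent.

(c), (d)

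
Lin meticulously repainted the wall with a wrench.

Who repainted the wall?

Lin

'Lin' marks the agent of the repainting event.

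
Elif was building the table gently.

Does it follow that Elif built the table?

'was building' is progressive; for an accomplishment like 'build the table', it doesn't entail completion.

no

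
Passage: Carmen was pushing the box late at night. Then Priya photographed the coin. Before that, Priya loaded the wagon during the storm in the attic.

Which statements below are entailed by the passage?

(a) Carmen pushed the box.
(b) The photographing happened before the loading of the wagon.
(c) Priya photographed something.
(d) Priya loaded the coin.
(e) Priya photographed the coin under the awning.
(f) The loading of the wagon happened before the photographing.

(a), (c), (f)

(a) Entailed — 'push' is an activity; 'was pushing' entails that some pushing happened, so 'pushed' holds.
(b) Not entailed — the narrative places the loading before the photographing, not after.
(c) Entailed — generalizing the patient leaves a sub-description the original still satisfies.
(d) Not entailed — Priya loaded the wagon, not the coin; the coin belongs to the photographing event.
(e) Not entailed — 'under the awning' adds information not in the original event.
(f) Entailed — the narrative places the loading before the photographing.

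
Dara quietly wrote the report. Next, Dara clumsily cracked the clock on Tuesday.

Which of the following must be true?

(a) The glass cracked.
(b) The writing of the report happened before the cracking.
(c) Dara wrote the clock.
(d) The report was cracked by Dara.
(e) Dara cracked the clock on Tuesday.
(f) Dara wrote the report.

(b), (e), (f)

(a) Not entailed — the clock is what cracked, not the glass.
(b) Entailed — the narrative places the writing before the cracking.
(c) Not entailed — Dara wrote the report, not the clock; the clock belongs to the cracking event.
(d) Not entailed — Dara cracked the clock, not the report; the report belongs to the writing event.
(e) Entailed — the original entails any weakening of itself; this just drops 'clumsily'.
(f) Entailed — the original entails any weakening of itself; this just drops 'quietly'.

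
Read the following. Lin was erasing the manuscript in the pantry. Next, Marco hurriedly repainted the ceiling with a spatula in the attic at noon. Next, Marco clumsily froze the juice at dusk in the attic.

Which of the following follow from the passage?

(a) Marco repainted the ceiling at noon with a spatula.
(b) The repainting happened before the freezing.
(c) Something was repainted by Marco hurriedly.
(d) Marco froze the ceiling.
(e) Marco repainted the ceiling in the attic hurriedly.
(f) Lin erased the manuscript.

(a) Entailed — dropping 'hurriedly', 'in the attic' leaves a sub-description the original still satisfies.
(b) Entailed — the narrative places the repainting before the freezing.
(c) Entailed — this follows by dropping conjuncts from the repainting event's description.
(d) Not entailed — Marco froze the juice, not the ceiling; the ceiling belongs to the repainting event.
(e) Entailed — every conjunct here is already in the original repainting event.
(f) Not entailed — 'was erasing' is progressive on an accomplishment; it does not entail the completed 'erased'.

(a), (b), (c), (e)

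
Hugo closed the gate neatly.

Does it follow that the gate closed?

yes

'Hugo closed the gate' is the causative; it entails the inchoative 'the gate closed'.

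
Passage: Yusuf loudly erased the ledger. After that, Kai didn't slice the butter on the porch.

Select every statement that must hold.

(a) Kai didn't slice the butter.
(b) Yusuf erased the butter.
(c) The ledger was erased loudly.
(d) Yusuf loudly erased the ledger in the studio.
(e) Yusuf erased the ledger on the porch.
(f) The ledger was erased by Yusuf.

(a) Not entailed — dropping 'on the porch' under negation is not valid — the original leaves open that Kai sliced the butter some other way.
(b) Not entailed — Yusuf erased the ledger, not the butter; the butter belongs to the slicing event.
(c) Entailed — every conjunct here is already in the original erasing event.
(d) Not entailed — 'in the studio' adds information not in the original event.
(e) Not entailed — 'on the porch' adds information not in the original event.
(f) Entailed — every conjunct here is already in the original erasing event.

(c), (f)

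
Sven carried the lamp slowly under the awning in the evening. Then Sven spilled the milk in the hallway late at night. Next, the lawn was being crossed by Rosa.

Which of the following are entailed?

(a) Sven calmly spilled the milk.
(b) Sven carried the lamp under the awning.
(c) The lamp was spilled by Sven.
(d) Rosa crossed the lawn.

(a) Not entailed — 'calmly' adds information not in the original event.
(b) Entailed — dropping 'in the evening', 'slowly' leaves a sub-description the original still satisfies.
(c) Not entailed — Sven spilled the milk, not the lamp; the lamp belongs to the carrying event.
(d) Not entailed — 'was crossing' is progressive on an accomplishment; it does not entail the completed 'crossed'.

(b)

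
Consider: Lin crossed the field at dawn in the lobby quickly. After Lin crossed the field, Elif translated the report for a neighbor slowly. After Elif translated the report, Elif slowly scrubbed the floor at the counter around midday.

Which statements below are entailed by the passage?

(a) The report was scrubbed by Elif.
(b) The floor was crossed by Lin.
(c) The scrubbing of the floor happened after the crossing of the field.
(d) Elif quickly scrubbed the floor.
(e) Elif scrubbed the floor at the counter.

(a) Not entailed — Elif scrubbed the floor, not the report; the report belongs to the translating event.
(b) Not entailed — Lin crossed the field, not the floor; the floor belongs to the scrubbing event.
(c) Entailed — the narrative places the crossing before the scrubbing.
(d) Not entailed — 'quickly' adds a manner not in (and inconsistent with) the original.
(e) Entailed — every conjunct here is already in the original scrubbing event.

(c), (e)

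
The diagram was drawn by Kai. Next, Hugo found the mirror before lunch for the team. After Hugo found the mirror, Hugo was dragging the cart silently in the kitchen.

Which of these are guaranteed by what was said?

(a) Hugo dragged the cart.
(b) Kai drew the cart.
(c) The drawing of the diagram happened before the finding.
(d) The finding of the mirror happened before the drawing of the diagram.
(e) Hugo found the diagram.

(a) Entailed — 'drag' is an activity; 'was dragging' entails that some dragging happened, so 'dragged' holds.
(b) Not entailed — Kai drew the diagram, not the cart; the cart belongs to the dragging event.
(c) Entailed — the narrative places the drawing before the finding.
(d) Not entailed — the narrative places the drawing before the finding, not after.
(e) Not entailed — Hugo found the mirror, not the diagram; the diagram belongs to the drawing event.

(a), (c)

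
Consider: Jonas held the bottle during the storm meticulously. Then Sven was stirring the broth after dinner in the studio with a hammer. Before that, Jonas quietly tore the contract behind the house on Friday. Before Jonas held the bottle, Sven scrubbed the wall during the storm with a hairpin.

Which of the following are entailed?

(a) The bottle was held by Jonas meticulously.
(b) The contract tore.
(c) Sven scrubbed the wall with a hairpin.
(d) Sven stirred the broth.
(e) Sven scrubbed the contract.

(a) Entailed — dropping 'during the storm' leaves a sub-description the original still satisfies.
(b) Entailed — 'Jonas tore the contract' is causative; it entails the inchoative 'the contract tore'.
(c) Entailed — this follows by dropping conjuncts from the scrubbing event's description.
(d) Entailed — 'stir' is an activity; 'was stirring' entails that some stirring happened, so 'stirred' holds.
(e) Not entailed — Sven scrubbed the wall, not the contract; the contract belongs to the tearing event.

(a), (b), (c), (d)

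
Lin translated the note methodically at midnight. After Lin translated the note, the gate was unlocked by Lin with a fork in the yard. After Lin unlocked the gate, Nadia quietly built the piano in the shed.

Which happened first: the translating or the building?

The connectives place the translating before the building.

the translating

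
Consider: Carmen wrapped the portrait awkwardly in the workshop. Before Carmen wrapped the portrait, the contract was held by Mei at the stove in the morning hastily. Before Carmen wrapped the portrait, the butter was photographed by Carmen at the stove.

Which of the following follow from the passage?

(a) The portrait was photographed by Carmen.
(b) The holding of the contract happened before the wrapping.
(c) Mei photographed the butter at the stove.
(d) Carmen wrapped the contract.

(a) Not entailed — Carmen photographed the butter, not the portrait; the portrait belongs to the wrapping event.
(b) Entailed — the narrative places the holding before the wrapping.
(c) Not entailed — the passage has Carmen photographing the butter, not Mei.
(d) Not entailed — Carmen wrapped the portrait, not the contract; the contract belongs to the holding event.

(b)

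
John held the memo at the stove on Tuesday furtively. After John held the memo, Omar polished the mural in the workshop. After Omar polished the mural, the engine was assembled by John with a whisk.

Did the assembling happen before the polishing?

no

The narrative orders the polishing before the assembling.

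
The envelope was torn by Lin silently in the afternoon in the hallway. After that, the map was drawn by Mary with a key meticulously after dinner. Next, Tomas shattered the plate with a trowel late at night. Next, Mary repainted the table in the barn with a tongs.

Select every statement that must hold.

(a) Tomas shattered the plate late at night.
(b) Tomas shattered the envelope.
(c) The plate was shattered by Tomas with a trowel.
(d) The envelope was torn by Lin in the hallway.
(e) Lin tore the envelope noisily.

(a), (c), (d)

(a) Entailed — this follows by dropping conjuncts from the shattering event's description.
(b) Not entailed — Tomas shattered the plate, not the envelope; the envelope belongs to the tearing event.
(c) Entailed — the original entails any weakening of itself; this just drops 'late at night'.
(d) Entailed — the original entails any weakening of itself; this just drops 'silently', 'in the afternoon'.
(e) Not entailed — 'noisily' adds a manner not in (and inconsistent with) the original.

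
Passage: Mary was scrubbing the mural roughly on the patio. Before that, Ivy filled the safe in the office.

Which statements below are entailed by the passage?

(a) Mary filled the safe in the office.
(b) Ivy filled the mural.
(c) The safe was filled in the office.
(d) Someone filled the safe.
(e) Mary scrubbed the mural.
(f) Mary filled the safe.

(a) Not entailed — the passage has Ivy filling the safe, not Mary.
(b) Not entailed — Ivy filled the safe, not the mural; the mural belongs to the scrubbing event.
(c) Entailed — generalizing the agent leaves a sub-description the original still satisfies.
(d) Entailed — every conjunct here is already in the original filling event.
(e) Entailed — 'scrub' is an activity; 'was scrubbing' entails that some scrubbing happened, so 'scrubbed' holds.
(f) Not entailed — the passage has Ivy filling the safe, not Mary.

(c), (d), (e)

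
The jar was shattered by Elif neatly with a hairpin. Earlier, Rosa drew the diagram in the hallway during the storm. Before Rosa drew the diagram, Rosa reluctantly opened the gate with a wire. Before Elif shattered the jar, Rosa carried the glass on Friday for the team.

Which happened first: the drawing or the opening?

the opening

The connectives place the opening before the drawing.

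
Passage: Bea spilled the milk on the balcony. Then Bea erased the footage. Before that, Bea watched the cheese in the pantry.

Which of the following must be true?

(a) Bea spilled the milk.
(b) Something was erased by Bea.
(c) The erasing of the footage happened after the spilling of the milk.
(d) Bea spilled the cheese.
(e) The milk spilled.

(a) Entailed — this follows by dropping conjuncts from the spilling event's description.
(b) Entailed — generalizing the patient leaves a sub-description the original still satisfies.
(c) Entailed — the narrative places the spilling before the erasing.
(d) Not entailed — Bea spilled the milk, not the cheese; the cheese belongs to the watching event.
(e) Entailed — 'Bea spilled the milk' is causative; it entails the inchoative 'the milk spilled'.

(a), (b), (c), (e)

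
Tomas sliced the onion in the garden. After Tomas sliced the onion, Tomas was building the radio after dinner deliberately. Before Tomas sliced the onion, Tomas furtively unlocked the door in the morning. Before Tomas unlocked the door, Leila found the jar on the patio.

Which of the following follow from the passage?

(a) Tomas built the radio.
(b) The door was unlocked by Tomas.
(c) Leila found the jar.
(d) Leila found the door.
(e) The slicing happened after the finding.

(b), (c), (e)

(a) Not entailed — 'was building' is progressive on an accomplishment; it does not entail the completed 'built'.
(b) Entailed — dropping 'in the morning', 'furtively' leaves a sub-description the original still satisfies.
(c) Entailed — every conjunct here is already in the original finding event.
(d) Not entailed — Leila found the jar, not the door; the door belongs to the unlocking event.
(e) Entailed — the narrative places the finding before the slicing.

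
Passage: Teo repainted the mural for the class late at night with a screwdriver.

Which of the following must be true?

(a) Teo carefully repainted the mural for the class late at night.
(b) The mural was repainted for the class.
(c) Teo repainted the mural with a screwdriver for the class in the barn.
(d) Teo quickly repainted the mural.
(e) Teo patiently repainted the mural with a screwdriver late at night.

(a) Not entailed — 'carefully' adds information not in the original event.
(b) Entailed — this follows by dropping conjuncts from the repainting event's description.
(c) Not entailed — 'in the barn' adds information not in the original event.
(d) Not entailed — 'quickly' adds information not in the original event.
(e) Not entailed — 'patiently' adds information not in the original event.

(b)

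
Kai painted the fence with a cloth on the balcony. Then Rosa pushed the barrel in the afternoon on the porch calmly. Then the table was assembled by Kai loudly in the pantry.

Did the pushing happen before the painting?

The narrative orders the painting before the pushing.

no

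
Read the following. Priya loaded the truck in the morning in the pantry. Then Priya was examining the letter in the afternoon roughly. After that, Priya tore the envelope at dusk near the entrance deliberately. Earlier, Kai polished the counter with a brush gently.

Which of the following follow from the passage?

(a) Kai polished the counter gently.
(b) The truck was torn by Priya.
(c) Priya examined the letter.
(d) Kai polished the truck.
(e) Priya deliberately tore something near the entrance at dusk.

(a), (c), (e)

(a) Entailed — the original entails any weakening of itself; this just drops 'with a brush'.
(b) Not entailed — Priya tore the envelope, not the truck; the truck belongs to the loading event.
(c) Entailed — 'examine' is an activity; 'was examining' entails that some examining happened, so 'examined' holds.
(d) Not entailed — Kai polished the counter, not the truck; the truck belongs to the loading event.
(e) Entailed — generalizing the patient leaves a sub-description the original still satisfies.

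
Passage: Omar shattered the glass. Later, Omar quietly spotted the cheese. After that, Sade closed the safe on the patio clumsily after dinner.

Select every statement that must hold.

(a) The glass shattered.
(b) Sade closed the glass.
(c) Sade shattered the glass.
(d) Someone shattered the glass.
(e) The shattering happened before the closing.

(a), (d), (e)

(a) Entailed — 'Omar shattered the glass' is causative; it entails the inchoative 'the glass shattered'.
(b) Not entailed — Sade closed the safe, not the glass; the glass belongs to the shattering event.
(c) Not entailed — the passage has Omar shattering the glass, not Sade.
(d) Entailed — the original entails any weakening of itself; this just generalizes the agent.
(e) Entailed — the narrative places the shattering before the closing.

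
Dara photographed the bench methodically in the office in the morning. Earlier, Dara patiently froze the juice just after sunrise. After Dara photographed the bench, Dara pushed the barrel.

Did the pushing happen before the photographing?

The narrative orders the photographing before the pushing.

no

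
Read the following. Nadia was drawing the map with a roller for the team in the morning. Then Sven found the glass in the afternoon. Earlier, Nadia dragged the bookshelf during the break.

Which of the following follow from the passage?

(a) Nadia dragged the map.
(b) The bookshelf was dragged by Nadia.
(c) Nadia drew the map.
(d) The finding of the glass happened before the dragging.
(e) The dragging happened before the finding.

(b), (e)

(a) Not entailed — Nadia dragged the bookshelf, not the map; the map belongs to the drawing event.
(b) Entailed — dropping 'during the break' leaves a sub-description the original still satisfies.
(c) Not entailed — 'was drawing' is progressive on an accomplishment; it does not entail the completed 'drew'.
(d) Not entailed — the narrative places the dragging before the finding, not after.
(e) Entailed — the narrative places the dragging before the finding.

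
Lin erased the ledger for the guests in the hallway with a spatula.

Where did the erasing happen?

in the hallway

'in the hallway' marks the location of the erasing event.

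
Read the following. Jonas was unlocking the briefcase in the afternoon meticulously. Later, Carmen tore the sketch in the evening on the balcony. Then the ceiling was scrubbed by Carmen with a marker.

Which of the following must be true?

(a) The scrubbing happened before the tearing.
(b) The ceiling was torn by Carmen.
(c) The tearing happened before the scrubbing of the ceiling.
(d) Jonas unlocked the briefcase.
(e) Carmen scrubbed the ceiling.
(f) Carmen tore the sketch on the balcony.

(c), (e), (f)

(a) Not entailed — the narrative places the tearing before the scrubbing, not after.
(b) Not entailed — Carmen tore the sketch, not the ceiling; the ceiling belongs to the scrubbing event.
(c) Entailed — the narrative places the tearing before the scrubbing.
(d) Not entailed — 'was unlocking' is progressive on an accomplishment; it does not entail the completed 'unlocked'.
(e) Entailed — the original entails any weakening of itself; this just drops 'with a marker'.
(f) Entailed — the original entails any weakening of itself; this just drops 'in the evening'.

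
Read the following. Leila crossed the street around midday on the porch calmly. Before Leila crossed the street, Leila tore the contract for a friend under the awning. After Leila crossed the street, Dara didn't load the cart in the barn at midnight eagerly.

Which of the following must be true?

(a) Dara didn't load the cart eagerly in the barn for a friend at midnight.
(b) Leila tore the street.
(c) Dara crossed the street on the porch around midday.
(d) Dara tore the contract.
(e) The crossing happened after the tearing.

(a), (e)

(a) Entailed — under negation, adding a further restriction is entailed: if no such loading event occurred, none occurred for a friend either.
(b) Not entailed — Leila tore the contract, not the street; the street belongs to the crossing event.
(c) Not entailed — the passage has Leila crossing the street, not Dara.
(d) Not entailed — the passage has Leila tearing the contract, not Dara.
(e) Entailed — the narrative places the tearing before the crossing.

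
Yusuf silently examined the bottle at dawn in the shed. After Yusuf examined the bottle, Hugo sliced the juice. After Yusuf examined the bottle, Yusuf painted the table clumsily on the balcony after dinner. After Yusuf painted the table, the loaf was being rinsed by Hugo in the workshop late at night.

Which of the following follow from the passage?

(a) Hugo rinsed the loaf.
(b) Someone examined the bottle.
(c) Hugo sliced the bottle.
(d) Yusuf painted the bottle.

(a) Entailed — 'rinse' is an activity; 'was rinsing' entails that some rinsing happened, so 'rinsed' holds.
(b) Entailed — the original entails any weakening of itself; this just drops 'at dawn', 'silently', 'in the shed' and generalizes the agent.
(c) Not entailed — Hugo sliced the juice, not the bottle; the bottle belongs to the examining event.
(d) Not entailed — Yusuf painted the table, not the bottle; the bottle belongs to the examining event.

(a), (b)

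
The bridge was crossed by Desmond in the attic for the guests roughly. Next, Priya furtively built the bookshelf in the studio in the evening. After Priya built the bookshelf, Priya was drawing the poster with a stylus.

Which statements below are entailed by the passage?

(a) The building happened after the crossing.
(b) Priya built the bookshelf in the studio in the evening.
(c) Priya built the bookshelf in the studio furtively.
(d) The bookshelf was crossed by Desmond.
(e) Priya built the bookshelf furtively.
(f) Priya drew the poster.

(a), (b), (c), (e)

(a) Entailed — the narrative places the crossing before the building.
(b) Entailed — this follows by dropping conjuncts from the building event's description.
(c) Entailed — the original entails any weakening of itself; this just drops 'in the evening'.
(d) Not entailed — Desmond crossed the bridge, not the bookshelf; the bookshelf belongs to the building event.
(e) Entailed — dropping 'in the evening', 'in the studio' leaves a sub-description the original still satisfies.
(f) Not entailed — 'was drawing' is progressive on an accomplishment; it does not entail the completed 'drew'.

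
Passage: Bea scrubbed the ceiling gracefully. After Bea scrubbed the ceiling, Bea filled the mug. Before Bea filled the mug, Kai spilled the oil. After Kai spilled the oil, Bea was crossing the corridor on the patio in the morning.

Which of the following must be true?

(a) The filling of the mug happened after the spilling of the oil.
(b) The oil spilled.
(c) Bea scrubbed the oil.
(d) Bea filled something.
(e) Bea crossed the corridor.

(a) Entailed — the narrative places the spilling before the filling.
(b) Entailed — 'Kai spilled the oil' is causative; it entails the inchoative 'the oil spilled'.
(c) Not entailed — Bea scrubbed the ceiling, not the oil; the oil belongs to the spilling event.
(d) Entailed — this follows by dropping conjuncts from the filling event's description.
(e) Not entailed — 'was crossing' is progressive on an accomplishment; it does not entail the completed 'crossed'.

(a), (b), (d)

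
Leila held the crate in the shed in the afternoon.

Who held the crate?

'Leila' marks the agent of the holding event.

Leila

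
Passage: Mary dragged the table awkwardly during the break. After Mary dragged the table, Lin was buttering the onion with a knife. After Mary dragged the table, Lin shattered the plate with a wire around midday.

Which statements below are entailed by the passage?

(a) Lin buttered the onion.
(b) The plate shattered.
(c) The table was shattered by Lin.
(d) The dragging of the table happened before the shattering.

(b), (d)

(a) Not entailed — 'was buttering' is progressive on an accomplishment; it does not entail the completed 'buttered'.
(b) Entailed — 'Lin shattered the plate' is causative; it entails the inchoative 'the plate shattered'.
(c) Not entailed — Lin shattered the plate, not the table; the table belongs to the dragging event.
(d) Entailed — the narrative places the dragging before the shattering.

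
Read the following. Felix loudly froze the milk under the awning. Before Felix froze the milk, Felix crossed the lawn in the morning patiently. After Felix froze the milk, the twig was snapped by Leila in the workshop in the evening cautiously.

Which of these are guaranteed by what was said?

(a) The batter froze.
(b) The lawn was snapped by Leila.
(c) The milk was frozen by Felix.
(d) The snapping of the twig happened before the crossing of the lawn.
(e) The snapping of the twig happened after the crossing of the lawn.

(a) Not entailed — the milk is what froze, not the batter.
(b) Not entailed — Leila snapped the twig, not the lawn; the lawn belongs to the crossing event.
(c) Entailed — the original entails any weakening of itself; this just drops 'under the awning', 'loudly'.
(d) Not entailed — the narrative places the crossing before the snapping, not after.
(e) Entailed — the narrative places the crossing before the snapping.

(c), (e)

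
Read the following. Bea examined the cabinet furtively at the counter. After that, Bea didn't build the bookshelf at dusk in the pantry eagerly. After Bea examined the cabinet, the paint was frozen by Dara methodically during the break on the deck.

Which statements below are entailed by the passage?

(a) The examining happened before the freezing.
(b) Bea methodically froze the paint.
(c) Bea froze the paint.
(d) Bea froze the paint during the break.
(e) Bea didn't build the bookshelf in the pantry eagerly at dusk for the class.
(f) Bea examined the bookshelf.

(a) Entailed — the narrative places the examining before the freezing.
(b) Not entailed — the passage has Dara freezing the paint, not Bea.
(c) Not entailed — the passage has Dara freezing the paint, not Bea.
(d) Not entailed — the passage has Dara freezing the paint, not Bea.
(e) Entailed — under negation, adding a further restriction is entailed: if no such building event occurred, none occurred for the class either.
(f) Not entailed — Bea examined the cabinet, not the bookshelf; the bookshelf belongs to the building event.

(a), (e)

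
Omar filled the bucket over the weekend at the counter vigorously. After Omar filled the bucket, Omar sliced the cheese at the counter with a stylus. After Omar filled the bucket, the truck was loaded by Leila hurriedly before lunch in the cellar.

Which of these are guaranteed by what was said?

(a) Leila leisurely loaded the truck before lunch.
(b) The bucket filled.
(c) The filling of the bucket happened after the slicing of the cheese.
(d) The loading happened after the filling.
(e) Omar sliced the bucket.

(a) Not entailed — 'leisurely' adds a manner not in (and inconsistent with) the original.
(b) Entailed — 'Omar filled the bucket' is causative; it entails the inchoative 'the bucket filled'.
(c) Not entailed — the narrative places the filling before the slicing, not after.
(d) Entailed — the narrative places the filling before the loading.
(e) Not entailed — Omar sliced the cheese, not the bucket; the bucket belongs to the filling event.

(b), (d)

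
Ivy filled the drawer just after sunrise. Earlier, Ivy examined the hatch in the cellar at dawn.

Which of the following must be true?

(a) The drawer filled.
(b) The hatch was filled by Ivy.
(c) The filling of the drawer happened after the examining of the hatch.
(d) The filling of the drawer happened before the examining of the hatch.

(a), (c)

(a) Entailed — 'Ivy filled the drawer' is causative; it entails the inchoative 'the drawer filled'.
(b) Not entailed — Ivy filled the drawer, not the hatch; the hatch belongs to the examining event.
(c) Entailed — the narrative places the examining before the filling.
(d) Not entailed — the narrative places the examining before the filling, not after.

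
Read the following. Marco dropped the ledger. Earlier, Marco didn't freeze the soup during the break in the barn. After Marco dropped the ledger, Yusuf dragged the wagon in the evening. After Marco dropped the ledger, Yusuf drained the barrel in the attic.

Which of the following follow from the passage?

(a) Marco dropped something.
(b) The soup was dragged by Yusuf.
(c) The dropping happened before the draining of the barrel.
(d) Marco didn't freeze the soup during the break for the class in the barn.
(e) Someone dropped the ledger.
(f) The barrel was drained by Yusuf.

(a) Entailed — the original entails any weakening of itself; this just generalizes the patient.
(b) Not entailed — Yusuf dragged the wagon, not the soup; the soup belongs to the freezing event.
(c) Entailed — the narrative places the dropping before the draining.
(d) Entailed — under negation, adding a further restriction is entailed: if no such freezing event occurred, none occurred for the class either.
(e) Entailed — every conjunct here is already in the original dropping event.
(f) Entailed — this follows by dropping conjuncts from the draining event's description.

(a), (c), (d), (e), (f)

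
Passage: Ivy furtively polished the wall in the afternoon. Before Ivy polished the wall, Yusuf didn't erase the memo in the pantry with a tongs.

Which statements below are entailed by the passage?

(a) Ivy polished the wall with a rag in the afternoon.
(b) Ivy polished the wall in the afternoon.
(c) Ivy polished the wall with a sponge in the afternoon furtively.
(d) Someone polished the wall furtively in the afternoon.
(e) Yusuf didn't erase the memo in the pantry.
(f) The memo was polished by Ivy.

(b), (d)

(a) Not entailed — 'with a rag' adds information not in the original event.
(b) Entailed — this follows by dropping conjuncts from the polishing event's description.
(c) Not entailed — 'with a sponge' adds information not in the original event.
(d) Entailed — generalizing the agent leaves a sub-description the original still satisfies.
(e) Not entailed — dropping 'with a tongs' under negation is not valid — the original leaves open that Yusuf erased the memo some other way.
(f) Not entailed — Ivy polished the wall, not the memo; the memo belongs to the erasing event.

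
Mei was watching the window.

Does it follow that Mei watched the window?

'watch' is atelic; if Mei was watching the window, then Mei watched the window (for some time).

yes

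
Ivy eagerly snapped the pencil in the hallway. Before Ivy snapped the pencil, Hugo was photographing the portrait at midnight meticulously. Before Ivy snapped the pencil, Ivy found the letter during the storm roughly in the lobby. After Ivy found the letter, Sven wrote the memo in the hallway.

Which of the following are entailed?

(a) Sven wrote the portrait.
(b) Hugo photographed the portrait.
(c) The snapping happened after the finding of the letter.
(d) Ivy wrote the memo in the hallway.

(a) Not entailed — Sven wrote the memo, not the portrait; the portrait belongs to the photographing event.
(b) Not entailed — 'was photographing' is progressive on an accomplishment; it does not entail the completed 'photographed'.
(c) Entailed — the narrative places the finding before the snapping.
(d) Not entailed — the passage has Sven writing the memo, not Ivy.

(c)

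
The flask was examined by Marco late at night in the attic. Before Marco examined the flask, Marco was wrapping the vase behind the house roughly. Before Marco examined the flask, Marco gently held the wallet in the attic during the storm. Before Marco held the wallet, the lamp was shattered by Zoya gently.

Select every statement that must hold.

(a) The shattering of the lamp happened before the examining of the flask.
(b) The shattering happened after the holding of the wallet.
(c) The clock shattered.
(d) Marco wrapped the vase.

(a)

(a) Entailed — the narrative places the shattering before the examining.
(b) Not entailed — the narrative places the shattering before the holding, not after.
(c) Not entailed — the lamp is what shattered, not the clock.
(d) Not entailed — 'was wrapping' is progressive on an accomplishment; it does not entail the completed 'wrapped'.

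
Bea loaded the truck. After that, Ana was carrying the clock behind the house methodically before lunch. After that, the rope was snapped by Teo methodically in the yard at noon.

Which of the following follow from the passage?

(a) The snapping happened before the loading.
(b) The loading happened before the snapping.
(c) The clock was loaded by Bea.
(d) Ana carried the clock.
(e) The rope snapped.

(b), (d), (e)

(a) Not entailed — the narrative places the loading before the snapping, not after.
(b) Entailed — the narrative places the loading before the snapping.
(c) Not entailed — Bea loaded the truck, not the clock; the clock belongs to the carrying event.
(d) Entailed — 'carry' is an activity; 'was carrying' entails that some carrying happened, so 'carried' holds.
(e) Entailed — 'Teo snapped the rope' is causative; it entails the inchoative 'the rope snapped'.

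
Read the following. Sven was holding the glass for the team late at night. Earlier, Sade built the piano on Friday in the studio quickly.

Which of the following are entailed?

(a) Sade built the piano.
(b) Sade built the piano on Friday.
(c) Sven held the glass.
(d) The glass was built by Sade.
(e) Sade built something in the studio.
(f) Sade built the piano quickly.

(a) Entailed — every conjunct here is already in the original building event.
(b) Entailed — this follows by dropping conjuncts from the building event's description.
(c) Entailed — 'hold' is an activity; 'was holding' entails that some holding happened, so 'held' holds.
(d) Not entailed — Sade built the piano, not the glass; the glass belongs to the holding event.
(e) Entailed — dropping 'on Friday', 'quickly' and generalizing the patient leaves a sub-description the original still satisfies.
(f) Entailed — every conjunct here is already in the original building event.

(a), (b), (c), (e), (f)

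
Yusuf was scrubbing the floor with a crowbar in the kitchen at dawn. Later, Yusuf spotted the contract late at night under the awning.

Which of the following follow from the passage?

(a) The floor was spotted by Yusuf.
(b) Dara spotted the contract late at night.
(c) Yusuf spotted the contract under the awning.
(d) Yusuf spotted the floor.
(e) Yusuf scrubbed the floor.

(c), (e)

(a) Not entailed — Yusuf spotted the contract, not the floor; the floor belongs to the scrubbing event.
(b) Not entailed — the passage has Yusuf spotting the contract, not Dara.
(c) Entailed — every conjunct here is already in the original spotting event.
(d) Not entailed — Yusuf spotted the contract, not the floor; the floor belongs to the scrubbing event.
(e) Entailed — 'scrub' is an activity; 'was scrubbing' entails that some scrubbing happened, so 'scrubbed' holds.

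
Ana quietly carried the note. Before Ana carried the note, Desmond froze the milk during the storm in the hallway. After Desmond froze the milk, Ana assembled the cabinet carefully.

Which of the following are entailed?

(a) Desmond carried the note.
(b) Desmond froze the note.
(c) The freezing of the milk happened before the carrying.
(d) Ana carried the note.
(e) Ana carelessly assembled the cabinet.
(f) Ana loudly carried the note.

(c), (d)

(a) Not entailed — the passage has Ana carrying the note, not Desmond.
(b) Not entailed — Desmond froze the milk, not the note; the note belongs to the carrying event.
(c) Entailed — the narrative places the freezing before the carrying.
(d) Entailed — this follows by dropping conjuncts from the carrying event's description.
(e) Not entailed — 'carelessly' adds a manner not in (and inconsistent with) the original.
(f) Not entailed — 'loudly' adds a manner not in (and inconsistent with) the original.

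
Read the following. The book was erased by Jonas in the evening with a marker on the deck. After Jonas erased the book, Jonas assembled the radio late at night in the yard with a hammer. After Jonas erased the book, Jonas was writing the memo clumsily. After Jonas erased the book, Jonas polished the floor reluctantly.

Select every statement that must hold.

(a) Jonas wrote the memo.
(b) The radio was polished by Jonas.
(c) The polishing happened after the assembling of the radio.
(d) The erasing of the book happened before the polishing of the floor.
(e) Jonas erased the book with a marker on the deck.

(a) Not entailed — 'was writing' is progressive on an accomplishment; it does not entail the completed 'wrote'.
(b) Not entailed — Jonas polished the floor, not the radio; the radio belongs to the assembling event.
(c) Not entailed — the narrative doesn't order the assembling relative to the polishing.
(d) Entailed — the narrative places the erasing before the polishing.
(e) Entailed — dropping 'in the evening' leaves a sub-description the original still satisfies.

(d), (e)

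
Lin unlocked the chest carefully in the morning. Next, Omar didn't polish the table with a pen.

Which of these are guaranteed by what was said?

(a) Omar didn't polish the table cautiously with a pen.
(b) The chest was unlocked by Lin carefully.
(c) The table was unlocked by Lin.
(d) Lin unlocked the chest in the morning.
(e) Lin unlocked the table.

(a) Entailed — under negation, adding a further restriction is entailed: if no such polishing event occurred, none occurred cautiously either.
(b) Entailed — dropping 'in the morning' leaves a sub-description the original still satisfies.
(c) Not entailed — Lin unlocked the chest, not the table; the table belongs to the polishing event.
(d) Entailed — dropping 'carefully' leaves a sub-description the original still satisfies.
(e) Not entailed — Lin unlocked the chest, not the table; the table belongs to the polishing event.

(a), (b), (d)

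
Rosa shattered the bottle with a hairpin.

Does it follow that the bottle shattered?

yes

'Rosa shattered the bottle' is the causative; it entails the inchoative 'the bottle shattered'.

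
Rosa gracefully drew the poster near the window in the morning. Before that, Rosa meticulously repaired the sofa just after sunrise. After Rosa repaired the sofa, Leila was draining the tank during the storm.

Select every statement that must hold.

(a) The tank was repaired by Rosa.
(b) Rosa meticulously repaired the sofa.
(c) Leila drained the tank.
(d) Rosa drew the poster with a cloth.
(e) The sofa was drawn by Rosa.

(a) Not entailed — Rosa repaired the sofa, not the tank; the tank belongs to the draining event.
(b) Entailed — every conjunct here is already in the original repairing event.
(c) Not entailed — 'was draining' is progressive on an accomplishment; it does not entail the completed 'drained'.
(d) Not entailed — 'with a cloth' adds information not in the original event.
(e) Not entailed — Rosa drew the poster, not the sofa; the sofa belongs to the repairing event.

(b)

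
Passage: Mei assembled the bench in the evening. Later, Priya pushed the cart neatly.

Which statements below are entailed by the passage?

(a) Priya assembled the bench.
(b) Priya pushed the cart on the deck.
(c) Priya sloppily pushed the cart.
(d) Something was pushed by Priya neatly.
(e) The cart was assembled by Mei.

(a) Not entailed — the passage has Mei assembling the bench, not Priya.
(b) Not entailed — 'on the deck' adds information not in the original event.
(c) Not entailed — 'sloppily' adds a manner not in (and inconsistent with) the original.
(d) Entailed — generalizing the patient leaves a sub-description the original still satisfies.
(e) Not entailed — Mei assembled the bench, not the cart; the cart belongs to the pushing event.

(d)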